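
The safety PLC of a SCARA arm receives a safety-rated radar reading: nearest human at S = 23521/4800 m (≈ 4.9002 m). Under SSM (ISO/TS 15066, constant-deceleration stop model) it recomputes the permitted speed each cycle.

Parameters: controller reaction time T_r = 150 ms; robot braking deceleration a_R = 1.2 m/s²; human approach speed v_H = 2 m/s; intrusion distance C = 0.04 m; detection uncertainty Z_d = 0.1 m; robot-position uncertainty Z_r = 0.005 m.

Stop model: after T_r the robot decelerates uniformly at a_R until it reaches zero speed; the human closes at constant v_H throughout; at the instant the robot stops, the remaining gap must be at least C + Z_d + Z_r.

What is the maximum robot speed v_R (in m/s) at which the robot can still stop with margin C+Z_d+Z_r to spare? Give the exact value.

quadratic (5/12)·v² + (109/60)·v + (-4277/960) = 0
  disc = (109/60)² − 4·(5/12)·(-4277/960) = 17161/1600 ; √disc = 131/40
  v_R = (−(109/60) + 131/40) / (2·(5/12)) = 7/4 m/s
check:
braking lasts T_s = (7/4)/(6/5) = 1.4583 s
robot covers v_R·T_r = 1.7500·0.1500 = 0.2625 m before braking
braking distance = 1.7500²/(2·1.2000) = 1.2760 m
person approaches 2.0000·(0.1500+1.4583) = 3.2167 m
margins: 0.0400+0.1000+0.0050 = 0.1450 m
sum ≈ 0.2625+1.2760+3.2167+0.1450 ≈ 4.9002 m = S ✓

v_R_max = 7/4 m/s = 1.7500 m/s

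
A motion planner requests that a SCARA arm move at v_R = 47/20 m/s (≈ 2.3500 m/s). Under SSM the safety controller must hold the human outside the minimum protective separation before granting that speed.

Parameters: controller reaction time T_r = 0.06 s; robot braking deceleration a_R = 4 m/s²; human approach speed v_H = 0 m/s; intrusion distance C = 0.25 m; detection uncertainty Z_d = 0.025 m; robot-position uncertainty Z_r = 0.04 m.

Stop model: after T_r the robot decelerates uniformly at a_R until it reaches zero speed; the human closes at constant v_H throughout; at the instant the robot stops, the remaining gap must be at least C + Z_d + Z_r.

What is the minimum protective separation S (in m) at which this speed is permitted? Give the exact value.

braking lasts T_s = (47/20)/4 = 0.5875 s
reaction-phase robot travel = 2.3500·0.0600 = 0.1410 m
braking distance = 2.3500²/(2·4.0000) = 0.6903 m
human over T_r+T_s: 0.0000·(0.0600+0.5875) = 0.0000 m
margins: 0.2500+0.0250+0.0400 = 0.3150 m
S_min ≈ 0.1410+0.6903+0.0000+0.3150  ⇒  S_min = 18341/16000 m

S_min = 18341/16000 m = 1.1463 m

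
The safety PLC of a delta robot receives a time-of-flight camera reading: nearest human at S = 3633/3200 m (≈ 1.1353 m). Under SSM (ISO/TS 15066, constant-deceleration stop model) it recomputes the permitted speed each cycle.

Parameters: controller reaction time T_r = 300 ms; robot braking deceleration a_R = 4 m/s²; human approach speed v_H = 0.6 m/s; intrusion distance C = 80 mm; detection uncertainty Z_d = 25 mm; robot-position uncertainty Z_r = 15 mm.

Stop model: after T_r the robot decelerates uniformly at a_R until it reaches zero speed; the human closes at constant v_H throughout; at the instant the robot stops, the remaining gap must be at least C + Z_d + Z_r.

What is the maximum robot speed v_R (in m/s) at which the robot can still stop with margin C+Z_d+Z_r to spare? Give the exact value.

v_R_max = 27/20 m/s = 1.3500 m/s

quadratic (1/8)·v² + (9/20)·v + (-2673/3200) = 0
  disc = (9/20)² − 4·(1/8)·(-2673/3200) = 3969/6400 ; √disc = 63/80
  v_R = (−(9/20) + 63/80) / (2·(1/8)) = 27/20 m/s
check:
braking lasts T_s = (27/20)/4 = 0.3375 s
reaction-phase robot travel = 1.3500·0.3000 = 0.4050 m
braking distance = 1.3500²/(2·4.0000) = 0.2278 m
human closes 0.6000·0.6375 = 0.3825 m
C+Z_d+Z_r = 0.0800+0.0250+0.0150 = 0.1200 m
sum ≈ 0.4050+0.2278+0.3825+0.1200 ≈ 1.1353 m = S ✓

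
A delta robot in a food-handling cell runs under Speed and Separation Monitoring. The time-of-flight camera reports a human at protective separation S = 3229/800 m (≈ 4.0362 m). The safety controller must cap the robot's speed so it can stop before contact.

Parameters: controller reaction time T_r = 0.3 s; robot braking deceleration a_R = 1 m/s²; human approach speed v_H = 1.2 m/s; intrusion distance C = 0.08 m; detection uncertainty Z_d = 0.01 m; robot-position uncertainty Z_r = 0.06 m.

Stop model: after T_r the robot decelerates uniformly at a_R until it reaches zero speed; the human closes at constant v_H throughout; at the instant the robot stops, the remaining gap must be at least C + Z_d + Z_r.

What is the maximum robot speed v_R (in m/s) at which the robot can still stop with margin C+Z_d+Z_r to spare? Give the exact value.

collect terms ⇒ (1/2)·v_R² + (3/2)·v_R + (-2821/800) = 0
  disc = (3/2)² − 4·(1/2)·(-2821/800) = 3721/400 ; √disc = 61/20
  v_R = (−(3/2) + 61/20) / (2·(1/2)) = 31/20 m/s
check:
T_s = v_R/a_R = (31/20)/1 = 1.5500 s
reaction-phase robot travel = 1.5500·0.3000 = 0.4650 m
braking distance = 1.5500²/(2·1.0000) = 1.2012 m
person approaches 1.2000·(0.3000+1.5500) = 2.2200 m
C+Z_d+Z_r = 0.0800+0.0100+0.0600 = 0.1500 m
sum ≈ 0.4650+1.2012+2.2200+0.1500 ≈ 4.0362 m = S ✓

v_R_max = 31/20 m/s = 1.5500 m/s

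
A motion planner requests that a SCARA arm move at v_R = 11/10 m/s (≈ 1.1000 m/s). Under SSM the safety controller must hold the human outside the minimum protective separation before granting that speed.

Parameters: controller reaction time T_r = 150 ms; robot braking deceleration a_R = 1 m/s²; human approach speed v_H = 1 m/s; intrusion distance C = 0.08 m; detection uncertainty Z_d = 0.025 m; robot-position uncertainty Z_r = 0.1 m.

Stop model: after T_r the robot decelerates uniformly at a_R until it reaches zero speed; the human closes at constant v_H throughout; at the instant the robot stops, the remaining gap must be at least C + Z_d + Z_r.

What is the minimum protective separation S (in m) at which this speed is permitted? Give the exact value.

S_min = 89/40 m = 2.2250 m

T_s = v_R/a_R = (11/10)/1 = 1.1000 s
robot in T_r: 1.1000·0.1500 = 0.1650 m
robot covers 1.1000·1.1000 − ½·1.0000·1.1000² = 0.6050 m while stopping
person approaches 1.0000·(0.1500+1.1000) = 1.2500 m
residual clearance needed = 0.0800+0.0250+0.1000 = 0.2050 m
S_min ≈ 0.1650+0.6050+1.2500+0.2050  ⇒  S_min = 89/40 m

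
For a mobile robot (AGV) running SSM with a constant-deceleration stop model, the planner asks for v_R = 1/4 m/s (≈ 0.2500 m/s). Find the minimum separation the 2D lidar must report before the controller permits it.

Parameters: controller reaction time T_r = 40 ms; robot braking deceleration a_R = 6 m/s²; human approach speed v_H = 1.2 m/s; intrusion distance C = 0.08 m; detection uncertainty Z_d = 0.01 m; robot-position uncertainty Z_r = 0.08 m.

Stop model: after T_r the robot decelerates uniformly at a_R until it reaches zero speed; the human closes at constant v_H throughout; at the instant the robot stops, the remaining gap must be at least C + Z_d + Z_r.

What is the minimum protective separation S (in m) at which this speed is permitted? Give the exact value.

S_min = 6797/24000 m = 0.2832 m

T_s = v_R/a_R = (1/4)/6 = 0.0417 s
robot covers v_R·T_r = 0.2500·0.0400 = 0.0100 m before braking
braking distance = 0.2500²/(2·6.0000) = 0.0052 m
person approaches 1.2000·(0.0400+0.0417) = 0.0980 m
C+Z_d+Z_r = 0.0800+0.0100+0.0800 = 0.1700 m
S_min ≈ 0.0100+0.0052+0.0980+0.1700  ⇒  S_min = 6797/24000 m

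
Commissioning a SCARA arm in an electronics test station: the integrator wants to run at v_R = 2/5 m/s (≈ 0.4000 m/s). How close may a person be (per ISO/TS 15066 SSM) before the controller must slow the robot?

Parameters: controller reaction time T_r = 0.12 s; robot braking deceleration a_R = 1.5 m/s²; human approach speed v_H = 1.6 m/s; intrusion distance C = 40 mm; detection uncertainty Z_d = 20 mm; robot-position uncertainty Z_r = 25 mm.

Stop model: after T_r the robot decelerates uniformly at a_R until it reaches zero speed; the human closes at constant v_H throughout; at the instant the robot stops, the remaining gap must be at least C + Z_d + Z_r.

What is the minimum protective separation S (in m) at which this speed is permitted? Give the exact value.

S_min = 161/200 m = 0.8050 m

stop time T_s = (2/5)/(3/2) = 0.2667 s
robot covers v_R·T_r = 0.4000·0.1200 = 0.0480 m before braking
robot under decel: 0.4000²/(2·1.5000) = 0.0533 m
human over T_r+T_s: 1.6000·(0.1200+0.2667) = 0.6187 m
C+Z_d+Z_r = 0.0400+0.0200+0.0250 = 0.0850 m
S_min ≈ 0.0480+0.0533+0.6187+0.0850  ⇒  S_min = 161/200 m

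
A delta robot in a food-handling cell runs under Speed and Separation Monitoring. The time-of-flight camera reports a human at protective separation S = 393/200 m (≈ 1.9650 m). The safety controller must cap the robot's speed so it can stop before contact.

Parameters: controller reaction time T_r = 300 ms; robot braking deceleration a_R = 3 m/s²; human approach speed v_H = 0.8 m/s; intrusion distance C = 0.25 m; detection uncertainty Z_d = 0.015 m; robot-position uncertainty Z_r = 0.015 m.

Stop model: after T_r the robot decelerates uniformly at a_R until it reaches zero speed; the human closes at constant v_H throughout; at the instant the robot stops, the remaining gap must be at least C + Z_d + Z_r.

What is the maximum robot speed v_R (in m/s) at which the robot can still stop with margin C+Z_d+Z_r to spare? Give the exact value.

v_R_max = 17/10 m/s = 1.7000 m/s

at the boundary: (1/6)·v² + (17/30)·v + (-289/200) = 0
  disc = (17/30)² − 4·(1/6)·(-289/200) = 289/225 ; √disc = 17/15
  v_R = (−(17/30) + 17/15) / (2·(1/6)) = 17/10 m/s
check:
T_s = v_R/a_R = (17/10)/3 = 0.5667 s
robot covers v_R·T_r = 1.7000·0.3000 = 0.5100 m before braking
braking distance = 1.7000²/(2·3.0000) = 0.4817 m
human closes 0.8000·0.8667 = 0.6933 m
margins: 0.2500+0.0150+0.0150 = 0.2800 m
sum ≈ 0.5100+0.4817+0.6933+0.2800 ≈ 1.9650 m = S ✓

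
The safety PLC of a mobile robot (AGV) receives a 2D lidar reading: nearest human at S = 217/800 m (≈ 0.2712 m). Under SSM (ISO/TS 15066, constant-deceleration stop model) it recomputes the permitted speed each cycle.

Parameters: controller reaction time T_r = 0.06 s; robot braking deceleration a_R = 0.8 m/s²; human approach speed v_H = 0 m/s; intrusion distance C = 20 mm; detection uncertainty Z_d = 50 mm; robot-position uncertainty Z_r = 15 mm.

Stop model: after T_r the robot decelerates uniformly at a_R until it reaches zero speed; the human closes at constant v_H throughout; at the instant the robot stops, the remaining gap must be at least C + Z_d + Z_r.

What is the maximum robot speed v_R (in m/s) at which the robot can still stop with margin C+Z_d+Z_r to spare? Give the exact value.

v_R_max = 1/2 m/s = 0.5000 m/s

at the boundary: (5/8)·v² + (3/50)·v + (-149/800) = 0
  disc = (3/50)² − 4·(5/8)·(-149/800) = 18769/40000 ; √disc = 137/200
  v_R = (−(3/50) + 137/200) / (2·(5/8)) = 1/2 m/s
check:
T_s = v_R/a_R = (1/2)/(4/5) = 0.6250 s
robot covers v_R·T_r = 0.5000·0.0600 = 0.0300 m before braking
robot covers 0.5000·0.6250 − ½·0.8000·0.6250² = 0.1562 m while stopping
person approaches 0.0000·(0.0600+0.6250) = 0.0000 m
margins: 0.0200+0.0500+0.0150 = 0.0850 m
sum ≈ 0.0300+0.1562+0.0000+0.0850 ≈ 0.2712 m = S ✓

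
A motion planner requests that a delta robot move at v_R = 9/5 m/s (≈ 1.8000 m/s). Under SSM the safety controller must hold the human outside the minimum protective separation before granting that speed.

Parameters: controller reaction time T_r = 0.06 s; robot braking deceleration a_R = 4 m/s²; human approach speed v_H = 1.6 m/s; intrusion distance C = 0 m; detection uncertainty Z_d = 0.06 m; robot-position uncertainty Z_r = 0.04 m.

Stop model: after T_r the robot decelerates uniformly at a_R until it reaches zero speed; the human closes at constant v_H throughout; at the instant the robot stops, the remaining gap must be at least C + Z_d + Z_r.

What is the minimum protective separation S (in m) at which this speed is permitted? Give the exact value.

braking lasts T_s = (9/5)/4 = 0.4500 s
robot in T_r: 1.8000·0.0600 = 0.1080 m
robot covers 1.8000·0.4500 − ½·4.0000·0.4500² = 0.4050 m while stopping
human over T_r+T_s: 1.6000·(0.0600+0.4500) = 0.8160 m
margins: 0.0000+0.0600+0.0400 = 0.1000 m
S_min ≈ 0.1080+0.4050+0.8160+0.1000  ⇒  S_min = 1429/1000 m

S_min = 1429/1000 m = 1.4290 m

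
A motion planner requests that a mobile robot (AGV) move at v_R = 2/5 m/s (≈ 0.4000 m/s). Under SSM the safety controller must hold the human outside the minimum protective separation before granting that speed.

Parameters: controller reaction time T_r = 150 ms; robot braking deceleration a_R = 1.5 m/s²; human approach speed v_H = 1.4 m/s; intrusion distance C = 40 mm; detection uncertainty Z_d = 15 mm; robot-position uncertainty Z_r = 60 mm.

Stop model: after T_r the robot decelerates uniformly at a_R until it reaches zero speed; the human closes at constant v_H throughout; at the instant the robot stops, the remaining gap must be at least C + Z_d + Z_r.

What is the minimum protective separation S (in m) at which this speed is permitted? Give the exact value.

S_min = 487/600 m = 0.8117 m

T_s = v_R/a_R = (2/5)/(3/2) = 0.2667 s
robot covers v_R·T_r = 0.4000·0.1500 = 0.0600 m before braking
braking distance = 0.4000²/(2·1.5000) = 0.0533 m
human closes 1.4000·0.4167 = 0.5833 m
margins: 0.0400+0.0150+0.0600 = 0.1150 m
S_min ≈ 0.0600+0.0533+0.5833+0.1150  ⇒  S_min = 487/600 m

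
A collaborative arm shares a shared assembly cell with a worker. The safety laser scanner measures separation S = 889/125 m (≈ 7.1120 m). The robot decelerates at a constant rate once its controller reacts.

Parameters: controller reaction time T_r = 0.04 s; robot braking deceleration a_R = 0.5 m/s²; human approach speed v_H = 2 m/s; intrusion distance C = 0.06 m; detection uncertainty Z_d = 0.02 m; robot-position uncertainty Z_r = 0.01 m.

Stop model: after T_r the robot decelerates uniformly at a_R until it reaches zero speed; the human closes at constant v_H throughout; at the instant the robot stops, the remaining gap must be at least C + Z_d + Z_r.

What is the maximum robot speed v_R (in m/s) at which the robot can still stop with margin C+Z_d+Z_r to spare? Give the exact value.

at the boundary: (1)·v² + (101/25)·v + (-3471/500) = 0
  disc = (101/25)² − 4·(1)·(-3471/500) = 27556/625 ; √disc = 166/25
  v_R = (−(101/25) + 166/25) / (2·(1)) = 13/10 m/s
check:
stop time T_s = (13/10)/(1/2) = 2.6000 s
reaction-phase robot travel = 1.3000·0.0400 = 0.0520 m
robot covers 1.3000·2.6000 − ½·0.5000·2.6000² = 1.6900 m while stopping
person approaches 2.0000·(0.0400+2.6000) = 5.2800 m
residual clearance needed = 0.0600+0.0200+0.0100 = 0.0900 m
sum ≈ 0.0520+1.6900+5.2800+0.0900 ≈ 7.1120 m = S ✓

v_R_max = 13/10 m/s = 1.3000 m/s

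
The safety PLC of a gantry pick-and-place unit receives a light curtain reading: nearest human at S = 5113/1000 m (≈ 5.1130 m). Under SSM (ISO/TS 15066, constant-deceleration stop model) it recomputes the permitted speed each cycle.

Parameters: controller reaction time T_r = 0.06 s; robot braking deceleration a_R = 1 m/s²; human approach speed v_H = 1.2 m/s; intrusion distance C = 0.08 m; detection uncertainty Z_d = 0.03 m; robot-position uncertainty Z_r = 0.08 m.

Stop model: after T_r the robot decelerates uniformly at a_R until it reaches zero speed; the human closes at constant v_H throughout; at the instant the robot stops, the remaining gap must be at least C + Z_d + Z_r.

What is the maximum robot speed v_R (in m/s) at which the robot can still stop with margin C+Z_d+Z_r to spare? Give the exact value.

at the boundary: (1/2)·v² + (63/50)·v + (-4851/1000) = 0
  disc = (63/50)² − 4·(1/2)·(-4851/1000) = 7056/625 ; √disc = 84/25
  v_R = (−(63/50) + 84/25) / (2·(1/2)) = 21/10 m/s
check:
stop time T_s = (21/10)/1 = 2.1000 s
robot covers v_R·T_r = 2.1000·0.0600 = 0.1260 m before braking
braking distance = 2.1000²/(2·1.0000) = 2.2050 m
person approaches 1.2000·(0.0600+2.1000) = 2.5920 m
residual clearance needed = 0.0800+0.0300+0.0800 = 0.1900 m
sum ≈ 0.1260+2.2050+2.5920+0.1900 ≈ 5.1130 m = S ✓

v_R_max = 21/10 m/s = 2.1000 m/s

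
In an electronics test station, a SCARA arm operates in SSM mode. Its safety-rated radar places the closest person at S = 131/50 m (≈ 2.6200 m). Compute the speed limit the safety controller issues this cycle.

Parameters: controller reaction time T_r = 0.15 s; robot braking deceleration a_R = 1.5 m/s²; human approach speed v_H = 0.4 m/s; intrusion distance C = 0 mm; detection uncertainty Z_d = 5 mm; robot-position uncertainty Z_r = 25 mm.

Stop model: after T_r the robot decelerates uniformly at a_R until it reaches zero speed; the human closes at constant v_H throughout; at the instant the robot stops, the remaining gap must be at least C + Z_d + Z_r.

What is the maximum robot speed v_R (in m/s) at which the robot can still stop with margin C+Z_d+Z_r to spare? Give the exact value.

at the boundary: (1/3)·v² + (5/12)·v + (-253/100) = 0
  disc = (5/12)² − 4·(1/3)·(-253/100) = 12769/3600 ; √disc = 113/60
  v_R = (−(5/12) + 113/60) / (2·(1/3)) = 11/5 m/s
check:
T_s = v_R/a_R = (11/5)/(3/2) = 1.4667 s
robot in T_r: 2.2000·0.1500 = 0.3300 m
robot under decel: 2.2000²/(2·1.5000) = 1.6133 m
human closes 0.4000·1.6167 = 0.6467 m
margins: 0.0000+0.0050+0.0250 = 0.0300 m
sum ≈ 0.3300+1.6133+0.6467+0.0300 ≈ 2.6200 m = S ✓

v_R_max = 11/5 m/s = 2.2000 m/s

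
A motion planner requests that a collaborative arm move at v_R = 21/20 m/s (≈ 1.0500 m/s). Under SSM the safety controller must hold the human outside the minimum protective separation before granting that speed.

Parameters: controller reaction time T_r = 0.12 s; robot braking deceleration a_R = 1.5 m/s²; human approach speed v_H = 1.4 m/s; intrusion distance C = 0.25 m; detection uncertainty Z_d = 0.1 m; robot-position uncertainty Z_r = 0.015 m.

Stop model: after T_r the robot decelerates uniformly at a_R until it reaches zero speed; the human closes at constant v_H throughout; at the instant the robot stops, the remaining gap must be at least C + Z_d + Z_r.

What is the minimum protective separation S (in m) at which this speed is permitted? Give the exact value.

stop time T_s = (21/20)/(3/2) = 0.7000 s
robot in T_r: 1.0500·0.1200 = 0.1260 m
robot under decel: 1.0500²/(2·1.5000) = 0.3675 m
human closes 1.4000·0.8200 = 1.1480 m
C+Z_d+Z_r = 0.2500+0.1000+0.0150 = 0.3650 m
S_min ≈ 0.1260+0.3675+1.1480+0.3650  ⇒  S_min = 4013/2000 m

S_min = 4013/2000 m = 2.0065 m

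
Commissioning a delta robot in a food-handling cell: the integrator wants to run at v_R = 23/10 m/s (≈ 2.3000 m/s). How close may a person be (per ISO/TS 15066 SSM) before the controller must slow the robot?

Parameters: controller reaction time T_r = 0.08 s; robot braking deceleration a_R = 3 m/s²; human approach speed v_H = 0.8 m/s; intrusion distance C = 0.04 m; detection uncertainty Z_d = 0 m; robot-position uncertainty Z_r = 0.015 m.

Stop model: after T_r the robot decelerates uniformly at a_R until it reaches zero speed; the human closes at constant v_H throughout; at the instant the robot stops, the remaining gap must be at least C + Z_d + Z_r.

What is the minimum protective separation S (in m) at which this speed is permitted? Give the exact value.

T_s = v_R/a_R = (23/10)/3 = 0.7667 s
reaction-phase robot travel = 2.3000·0.0800 = 0.1840 m
robot covers 2.3000·0.7667 − ½·3.0000·0.7667² = 0.8817 m while stopping
person approaches 0.8000·(0.0800+0.7667) = 0.6773 m
margins: 0.0400+0.0000+0.0150 = 0.0550 m
S_min ≈ 0.1840+0.8817+0.6773+0.0550  ⇒  S_min = 899/500 m

S_min = 899/500 m = 1.7980 m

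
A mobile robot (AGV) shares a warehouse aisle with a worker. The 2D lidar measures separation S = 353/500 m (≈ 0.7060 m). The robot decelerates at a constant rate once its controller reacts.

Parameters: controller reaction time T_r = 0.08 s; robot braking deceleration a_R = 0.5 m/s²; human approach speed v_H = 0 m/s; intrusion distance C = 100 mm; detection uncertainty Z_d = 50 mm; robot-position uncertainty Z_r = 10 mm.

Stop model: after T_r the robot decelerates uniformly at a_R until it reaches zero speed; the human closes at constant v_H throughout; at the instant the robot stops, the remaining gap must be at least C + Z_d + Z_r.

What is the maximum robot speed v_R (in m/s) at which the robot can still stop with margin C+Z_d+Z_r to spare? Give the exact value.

at the boundary: (1)·v² + (2/25)·v + (-273/500) = 0
  disc = (2/25)² − 4·(1)·(-273/500) = 1369/625 ; √disc = 37/25
  v_R = (−(2/25) + 37/25) / (2·(1)) = 7/10 m/s
check:
braking lasts T_s = (7/10)/(1/2) = 1.4000 s
reaction-phase robot travel = 0.7000·0.0800 = 0.0560 m
braking distance = 0.7000²/(2·0.5000) = 0.4900 m
human closes 0.0000·1.4800 = 0.0000 m
residual clearance needed = 0.1000+0.0500+0.0100 = 0.1600 m
sum ≈ 0.0560+0.4900+0.0000+0.1600 ≈ 0.7060 m = S ✓

v_R_max = 7/10 m/s = 0.7000 m/s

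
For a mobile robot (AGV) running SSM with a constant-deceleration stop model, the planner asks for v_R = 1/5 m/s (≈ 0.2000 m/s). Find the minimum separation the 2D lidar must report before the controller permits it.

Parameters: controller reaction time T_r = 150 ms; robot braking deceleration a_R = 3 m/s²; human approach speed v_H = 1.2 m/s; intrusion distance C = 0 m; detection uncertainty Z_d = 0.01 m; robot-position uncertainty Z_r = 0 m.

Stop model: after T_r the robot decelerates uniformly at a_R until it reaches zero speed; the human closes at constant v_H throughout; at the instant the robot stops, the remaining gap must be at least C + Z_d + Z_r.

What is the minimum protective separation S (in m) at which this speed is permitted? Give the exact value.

stop time T_s = (1/5)/3 = 0.0667 s
robot covers v_R·T_r = 0.2000·0.1500 = 0.0300 m before braking
braking distance = 0.2000²/(2·3.0000) = 0.0067 m
person approaches 1.2000·(0.1500+0.0667) = 0.2600 m
margins: 0.0000+0.0100+0.0000 = 0.0100 m
S_min ≈ 0.0300+0.0067+0.2600+0.0100  ⇒  S_min = 23/75 m

S_min = 23/75 m = 0.3067 m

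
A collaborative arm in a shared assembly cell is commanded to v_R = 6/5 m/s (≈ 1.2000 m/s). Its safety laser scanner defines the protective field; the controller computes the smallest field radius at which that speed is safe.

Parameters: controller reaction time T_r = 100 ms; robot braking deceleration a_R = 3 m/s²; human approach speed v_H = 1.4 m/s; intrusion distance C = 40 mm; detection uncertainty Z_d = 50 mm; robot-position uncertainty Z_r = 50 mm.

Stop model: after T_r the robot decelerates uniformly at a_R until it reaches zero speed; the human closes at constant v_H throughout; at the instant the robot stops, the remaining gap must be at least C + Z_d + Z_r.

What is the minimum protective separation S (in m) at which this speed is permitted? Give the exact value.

stop time T_s = (6/5)/3 = 0.4000 s
reaction-phase robot travel = 1.2000·0.1000 = 0.1200 m
braking distance = 1.2000²/(2·3.0000) = 0.2400 m
human closes 1.4000·0.5000 = 0.7000 m
residual clearance needed = 0.0400+0.0500+0.0500 = 0.1400 m
S_min ≈ 0.1200+0.2400+0.7000+0.1400  ⇒  S_min = 6/5 m

S_min = 6/5 m = 1.2000 m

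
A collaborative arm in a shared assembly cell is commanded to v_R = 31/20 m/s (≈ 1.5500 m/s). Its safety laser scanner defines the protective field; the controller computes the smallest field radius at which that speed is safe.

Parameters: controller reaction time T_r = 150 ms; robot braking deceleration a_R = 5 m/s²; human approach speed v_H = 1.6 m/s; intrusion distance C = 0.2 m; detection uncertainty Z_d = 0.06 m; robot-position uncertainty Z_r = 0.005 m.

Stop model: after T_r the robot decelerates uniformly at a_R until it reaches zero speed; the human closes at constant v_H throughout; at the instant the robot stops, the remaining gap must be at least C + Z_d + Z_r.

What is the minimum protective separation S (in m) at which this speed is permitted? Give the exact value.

S_min = 1179/800 m = 1.4737 m

braking lasts T_s = (31/20)/5 = 0.3100 s
robot covers v_R·T_r = 1.5500·0.1500 = 0.2325 m before braking
braking distance = 1.5500²/(2·5.0000) = 0.2402 m
human closes 1.6000·0.4600 = 0.7360 m
residual clearance needed = 0.2000+0.0600+0.0050 = 0.2650 m
S_min ≈ 0.2325+0.2402+0.7360+0.2650  ⇒  S_min = 1179/800 m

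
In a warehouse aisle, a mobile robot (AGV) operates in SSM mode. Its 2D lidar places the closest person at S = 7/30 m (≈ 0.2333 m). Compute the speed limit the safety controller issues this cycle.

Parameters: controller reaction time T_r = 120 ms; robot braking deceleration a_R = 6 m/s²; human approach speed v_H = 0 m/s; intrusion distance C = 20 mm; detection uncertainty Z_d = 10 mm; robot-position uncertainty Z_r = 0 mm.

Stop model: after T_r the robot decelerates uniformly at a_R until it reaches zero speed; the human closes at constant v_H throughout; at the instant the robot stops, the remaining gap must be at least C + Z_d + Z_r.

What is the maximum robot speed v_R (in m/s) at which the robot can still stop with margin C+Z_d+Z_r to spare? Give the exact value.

v_R_max = 1 m/s = 1.0000 m/s

at the boundary: (1/12)·v² + (3/25)·v + (-61/300) = 0
  disc = (3/25)² − 4·(1/12)·(-61/300) = 1849/22500 ; √disc = 43/150
  v_R = (−(3/25) + 43/150) / (2·(1/12)) = 1 m/s
check:
braking lasts T_s = 1/6 = 0.1667 s
robot covers v_R·T_r = 1.0000·0.1200 = 0.1200 m before braking
robot covers 1.0000·0.1667 − ½·6.0000·0.1667² = 0.0833 m while stopping
human over T_r+T_s: 0.0000·(0.1200+0.1667) = 0.0000 m
margins: 0.0200+0.0100+0.0000 = 0.0300 m
sum ≈ 0.1200+0.0833+0.0000+0.0300 ≈ 0.2333 m = S ✓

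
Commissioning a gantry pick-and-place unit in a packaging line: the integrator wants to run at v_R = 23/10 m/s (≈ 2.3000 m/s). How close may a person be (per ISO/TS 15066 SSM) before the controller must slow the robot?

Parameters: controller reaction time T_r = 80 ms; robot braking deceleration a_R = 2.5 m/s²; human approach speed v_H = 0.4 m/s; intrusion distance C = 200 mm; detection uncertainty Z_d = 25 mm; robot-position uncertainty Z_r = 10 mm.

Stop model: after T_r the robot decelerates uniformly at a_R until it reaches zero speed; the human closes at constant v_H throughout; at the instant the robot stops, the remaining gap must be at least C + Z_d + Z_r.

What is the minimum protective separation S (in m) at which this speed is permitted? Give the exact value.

stop time T_s = (23/10)/(5/2) = 0.9200 s
reaction-phase robot travel = 2.3000·0.0800 = 0.1840 m
braking distance = 2.3000²/(2·2.5000) = 1.0580 m
person approaches 0.4000·(0.0800+0.9200) = 0.4000 m
C+Z_d+Z_r = 0.2000+0.0250+0.0100 = 0.2350 m
S_min ≈ 0.1840+1.0580+0.4000+0.2350  ⇒  S_min = 1877/1000 m

S_min = 1877/1000 m = 1.8770 m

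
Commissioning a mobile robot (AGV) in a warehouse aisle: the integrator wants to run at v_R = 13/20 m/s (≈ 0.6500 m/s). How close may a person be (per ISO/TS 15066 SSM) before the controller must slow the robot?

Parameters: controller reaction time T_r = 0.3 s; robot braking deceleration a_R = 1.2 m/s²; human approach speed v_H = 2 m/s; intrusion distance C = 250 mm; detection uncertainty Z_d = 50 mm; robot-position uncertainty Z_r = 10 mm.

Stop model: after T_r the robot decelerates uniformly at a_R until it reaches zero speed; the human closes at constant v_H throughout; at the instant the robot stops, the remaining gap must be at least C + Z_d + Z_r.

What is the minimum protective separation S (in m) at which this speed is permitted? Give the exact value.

braking lasts T_s = (13/20)/(6/5) = 0.5417 s
reaction-phase robot travel = 0.6500·0.3000 = 0.1950 m
braking distance = 0.6500²/(2·1.2000) = 0.1760 m
human over T_r+T_s: 2.0000·(0.3000+0.5417) = 1.6833 m
margins: 0.2500+0.0500+0.0100 = 0.3100 m
S_min ≈ 0.1950+0.1760+1.6833+0.3100  ⇒  S_min = 3783/1600 m

S_min = 3783/1600 m = 2.3644 m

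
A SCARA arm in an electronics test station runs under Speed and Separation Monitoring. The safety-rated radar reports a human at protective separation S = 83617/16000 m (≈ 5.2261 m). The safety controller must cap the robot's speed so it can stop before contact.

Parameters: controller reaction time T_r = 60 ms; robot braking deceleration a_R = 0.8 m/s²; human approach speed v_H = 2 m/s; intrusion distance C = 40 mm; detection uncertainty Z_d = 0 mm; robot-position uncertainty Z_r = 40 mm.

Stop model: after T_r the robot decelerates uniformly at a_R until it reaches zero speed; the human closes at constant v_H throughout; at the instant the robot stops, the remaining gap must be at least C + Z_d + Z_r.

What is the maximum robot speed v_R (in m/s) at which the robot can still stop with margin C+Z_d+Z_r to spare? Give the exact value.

collect terms ⇒ (5/8)·v_R² + (64/25)·v_R + (-80417/16000) = 0
  disc = (64/25)² − 4·(5/8)·(-80417/16000) = 3059001/160000 ; √disc = 1749/400
  v_R = (−(64/25) + 1749/400) / (2·(5/8)) = 29/20 m/s
check:
braking lasts T_s = (29/20)/(4/5) = 1.8125 s
robot in T_r: 1.4500·0.0600 = 0.0870 m
robot under decel: 1.4500²/(2·0.8000) = 1.3141 m
human over T_r+T_s: 2.0000·(0.0600+1.8125) = 3.7450 m
C+Z_d+Z_r = 0.0400+0.0000+0.0400 = 0.0800 m
sum ≈ 0.0870+1.3141+3.7450+0.0800 ≈ 5.2261 m = S ✓

v_R_max = 29/20 m/s = 1.4500 m/s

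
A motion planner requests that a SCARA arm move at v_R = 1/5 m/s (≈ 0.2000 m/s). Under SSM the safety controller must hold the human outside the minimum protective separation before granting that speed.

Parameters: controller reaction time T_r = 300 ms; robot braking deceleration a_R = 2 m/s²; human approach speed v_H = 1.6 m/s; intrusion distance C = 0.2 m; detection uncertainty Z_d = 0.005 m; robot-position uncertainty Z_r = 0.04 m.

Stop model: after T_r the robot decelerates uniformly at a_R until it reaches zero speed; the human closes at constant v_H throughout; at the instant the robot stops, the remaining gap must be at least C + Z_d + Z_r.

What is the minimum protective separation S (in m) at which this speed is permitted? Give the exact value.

S_min = 191/200 m = 0.9550 m

braking lasts T_s = (1/5)/2 = 0.1000 s
reaction-phase robot travel = 0.2000·0.3000 = 0.0600 m
braking distance = 0.2000²/(2·2.0000) = 0.0100 m
human over T_r+T_s: 1.6000·(0.3000+0.1000) = 0.6400 m
margins: 0.2000+0.0050+0.0400 = 0.2450 m
S_min ≈ 0.0600+0.0100+0.6400+0.2450  ⇒  S_min = 191/200 m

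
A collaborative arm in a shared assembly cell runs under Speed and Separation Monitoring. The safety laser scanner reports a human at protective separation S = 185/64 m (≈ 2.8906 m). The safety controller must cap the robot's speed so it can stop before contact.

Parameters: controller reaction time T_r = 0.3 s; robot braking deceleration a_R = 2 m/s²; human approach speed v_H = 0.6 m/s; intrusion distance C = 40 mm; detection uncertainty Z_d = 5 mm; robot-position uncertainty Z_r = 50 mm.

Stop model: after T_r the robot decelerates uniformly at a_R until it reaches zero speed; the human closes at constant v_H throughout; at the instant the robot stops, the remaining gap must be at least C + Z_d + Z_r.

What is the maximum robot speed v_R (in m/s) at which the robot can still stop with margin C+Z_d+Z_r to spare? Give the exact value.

v_R_max = 9/4 m/s = 2.2500 m/s

collect terms ⇒ (1/4)·v_R² + (3/5)·v_R + (-837/320) = 0
  disc = (3/5)² − 4·(1/4)·(-837/320) = 4761/1600 ; √disc = 69/40
  v_R = (−(3/5) + 69/40) / (2·(1/4)) = 9/4 m/s
check:
stop time T_s = (9/4)/2 = 1.1250 s
reaction-phase robot travel = 2.2500·0.3000 = 0.6750 m
robot under decel: 2.2500²/(2·2.0000) = 1.2656 m
human over T_r+T_s: 0.6000·(0.3000+1.1250) = 0.8550 m
C+Z_d+Z_r = 0.0400+0.0050+0.0500 = 0.0950 m
sum ≈ 0.6750+1.2656+0.8550+0.0950 ≈ 2.8906 m = S ✓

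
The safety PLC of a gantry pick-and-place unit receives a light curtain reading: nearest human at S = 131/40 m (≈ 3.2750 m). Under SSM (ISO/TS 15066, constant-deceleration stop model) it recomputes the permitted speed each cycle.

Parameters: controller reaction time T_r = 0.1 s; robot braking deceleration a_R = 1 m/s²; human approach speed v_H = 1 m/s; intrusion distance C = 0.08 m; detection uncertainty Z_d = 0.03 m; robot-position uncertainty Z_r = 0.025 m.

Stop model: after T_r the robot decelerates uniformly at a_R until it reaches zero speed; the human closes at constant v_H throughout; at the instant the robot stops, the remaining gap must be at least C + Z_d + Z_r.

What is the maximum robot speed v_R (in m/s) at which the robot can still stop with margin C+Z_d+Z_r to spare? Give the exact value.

v_R_max = 8/5 m/s = 1.6000 m/s

quadratic (1/2)·v² + (11/10)·v + (-76/25) = 0
  disc = (11/10)² − 4·(1/2)·(-76/25) = 729/100 ; √disc = 27/10
  v_R = (−(11/10) + 27/10) / (2·(1/2)) = 8/5 m/s
check:
braking lasts T_s = (8/5)/1 = 1.6000 s
reaction-phase robot travel = 1.6000·0.1000 = 0.1600 m
robot covers 1.6000·1.6000 − ½·1.0000·1.6000² = 1.2800 m while stopping
human closes 1.0000·1.7000 = 1.7000 m
C+Z_d+Z_r = 0.0800+0.0300+0.0250 = 0.1350 m
sum ≈ 0.1600+1.2800+1.7000+0.1350 ≈ 3.2750 m = S ✓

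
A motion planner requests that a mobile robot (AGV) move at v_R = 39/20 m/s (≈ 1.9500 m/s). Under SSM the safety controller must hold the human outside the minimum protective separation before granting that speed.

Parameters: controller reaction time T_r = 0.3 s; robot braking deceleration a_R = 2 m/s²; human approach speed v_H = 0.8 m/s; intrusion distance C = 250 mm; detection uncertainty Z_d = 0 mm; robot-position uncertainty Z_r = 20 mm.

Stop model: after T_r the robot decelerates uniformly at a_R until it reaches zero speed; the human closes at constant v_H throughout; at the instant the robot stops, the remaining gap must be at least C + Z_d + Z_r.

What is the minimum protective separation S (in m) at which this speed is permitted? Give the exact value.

S_min = 4521/1600 m = 2.8256 m

braking lasts T_s = (39/20)/2 = 0.9750 s
reaction-phase robot travel = 1.9500·0.3000 = 0.5850 m
braking distance = 1.9500²/(2·2.0000) = 0.9506 m
human closes 0.8000·1.2750 = 1.0200 m
C+Z_d+Z_r = 0.2500+0.0000+0.0200 = 0.2700 m
S_min ≈ 0.5850+0.9506+1.0200+0.2700  ⇒  S_min = 4521/1600 m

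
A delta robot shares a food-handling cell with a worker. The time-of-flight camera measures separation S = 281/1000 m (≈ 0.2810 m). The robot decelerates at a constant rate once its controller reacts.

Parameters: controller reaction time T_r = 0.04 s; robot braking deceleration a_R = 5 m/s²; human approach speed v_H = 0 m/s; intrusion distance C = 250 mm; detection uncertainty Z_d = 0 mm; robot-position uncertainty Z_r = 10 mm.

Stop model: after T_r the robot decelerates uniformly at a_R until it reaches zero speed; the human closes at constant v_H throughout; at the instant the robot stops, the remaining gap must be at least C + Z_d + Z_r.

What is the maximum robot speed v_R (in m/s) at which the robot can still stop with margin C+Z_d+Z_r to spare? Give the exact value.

at the boundary: (1/10)·v² + (1/25)·v + (-21/1000) = 0
  disc = (1/25)² − 4·(1/10)·(-21/1000) = 1/100 ; √disc = 1/10
  v_R = (−(1/25) + 1/10) / (2·(1/10)) = 3/10 m/s
check:
stop time T_s = (3/10)/5 = 0.0600 s
robot in T_r: 0.3000·0.0400 = 0.0120 m
robot covers 0.3000·0.0600 − ½·5.0000·0.0600² = 0.0090 m while stopping
person approaches 0.0000·(0.0400+0.0600) = 0.0000 m
margins: 0.2500+0.0000+0.0100 = 0.2600 m
sum ≈ 0.0120+0.0090+0.0000+0.2600 ≈ 0.2810 m = S ✓

v_R_max = 3/10 m/s = 0.3000 m/s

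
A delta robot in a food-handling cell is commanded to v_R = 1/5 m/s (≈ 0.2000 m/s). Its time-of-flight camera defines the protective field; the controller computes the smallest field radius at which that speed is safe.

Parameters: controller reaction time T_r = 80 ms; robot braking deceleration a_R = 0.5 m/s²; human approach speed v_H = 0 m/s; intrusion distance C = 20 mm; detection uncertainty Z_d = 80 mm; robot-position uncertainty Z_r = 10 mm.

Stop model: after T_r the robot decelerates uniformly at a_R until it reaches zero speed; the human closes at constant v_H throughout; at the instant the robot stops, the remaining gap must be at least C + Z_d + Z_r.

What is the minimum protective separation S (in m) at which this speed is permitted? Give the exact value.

S_min = 83/500 m = 0.1660 m

T_s = v_R/a_R = (1/5)/(1/2) = 0.4000 s
reaction-phase robot travel = 0.2000·0.0800 = 0.0160 m
braking distance = 0.2000²/(2·0.5000) = 0.0400 m
human over T_r+T_s: 0.0000·(0.0800+0.4000) = 0.0000 m
residual clearance needed = 0.0200+0.0800+0.0100 = 0.1100 m
S_min ≈ 0.0160+0.0400+0.0000+0.1100  ⇒  S_min = 83/500 m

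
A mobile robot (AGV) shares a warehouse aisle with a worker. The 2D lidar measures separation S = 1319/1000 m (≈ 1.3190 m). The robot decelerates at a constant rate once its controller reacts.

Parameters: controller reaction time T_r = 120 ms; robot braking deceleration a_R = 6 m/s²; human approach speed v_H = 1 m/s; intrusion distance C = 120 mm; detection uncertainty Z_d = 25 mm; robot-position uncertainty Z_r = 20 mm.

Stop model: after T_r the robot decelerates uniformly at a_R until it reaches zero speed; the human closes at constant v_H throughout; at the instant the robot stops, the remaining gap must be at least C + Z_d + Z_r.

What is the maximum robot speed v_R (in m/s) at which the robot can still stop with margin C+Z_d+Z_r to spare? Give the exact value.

v_R_max = 11/5 m/s = 2.2000 m/s

collect terms ⇒ (1/12)·v_R² + (43/150)·v_R + (-517/500) = 0
  disc = (43/150)² − 4·(1/12)·(-517/500) = 2401/5625 ; √disc = 49/75
  v_R = (−(43/150) + 49/75) / (2·(1/12)) = 11/5 m/s
check:
stop time T_s = (11/5)/6 = 0.3667 s
robot in T_r: 2.2000·0.1200 = 0.2640 m
robot under decel: 2.2000²/(2·6.0000) = 0.4033 m
person approaches 1.0000·(0.1200+0.3667) = 0.4867 m
residual clearance needed = 0.1200+0.0250+0.0200 = 0.1650 m
sum ≈ 0.2640+0.4033+0.4867+0.1650 ≈ 1.3190 m = S ✓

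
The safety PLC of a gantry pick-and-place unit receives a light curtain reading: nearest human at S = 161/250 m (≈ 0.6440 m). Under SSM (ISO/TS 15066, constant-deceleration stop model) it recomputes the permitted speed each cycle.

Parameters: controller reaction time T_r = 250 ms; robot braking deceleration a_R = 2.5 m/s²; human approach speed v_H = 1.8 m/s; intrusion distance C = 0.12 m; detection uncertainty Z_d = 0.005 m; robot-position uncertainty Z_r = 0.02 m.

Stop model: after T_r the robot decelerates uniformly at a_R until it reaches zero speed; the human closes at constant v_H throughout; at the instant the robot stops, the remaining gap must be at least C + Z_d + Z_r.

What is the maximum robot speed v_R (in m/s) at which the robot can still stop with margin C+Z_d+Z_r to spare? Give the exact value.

collect terms ⇒ (1/5)·v_R² + (97/100)·v_R + (-49/1000) = 0
  disc = (97/100)² − 4·(1/5)·(-49/1000) = 9801/10000 ; √disc = 99/100
  v_R = (−(97/100) + 99/100) / (2·(1/5)) = 1/20 m/s
check:
braking lasts T_s = (1/20)/(5/2) = 0.0200 s
robot in T_r: 0.0500·0.2500 = 0.0125 m
robot under decel: 0.0500²/(2·2.5000) = 0.0005 m
human closes 1.8000·0.2700 = 0.4860 m
margins: 0.1200+0.0050+0.0200 = 0.1450 m
sum ≈ 0.0125+0.0005+0.4860+0.1450 ≈ 0.6440 m = S ✓

v_R_max = 1/20 m/s = 0.0500 m/s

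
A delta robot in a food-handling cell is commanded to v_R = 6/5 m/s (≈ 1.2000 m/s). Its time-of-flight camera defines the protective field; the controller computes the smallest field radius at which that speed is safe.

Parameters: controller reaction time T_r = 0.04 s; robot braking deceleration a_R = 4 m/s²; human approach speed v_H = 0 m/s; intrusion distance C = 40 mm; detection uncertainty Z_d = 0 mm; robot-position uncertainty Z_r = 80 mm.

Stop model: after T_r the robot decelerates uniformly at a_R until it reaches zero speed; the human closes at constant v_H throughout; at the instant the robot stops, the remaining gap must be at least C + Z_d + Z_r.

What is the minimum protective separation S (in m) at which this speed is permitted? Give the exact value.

stop time T_s = (6/5)/4 = 0.3000 s
robot covers v_R·T_r = 1.2000·0.0400 = 0.0480 m before braking
robot covers 1.2000·0.3000 − ½·4.0000·0.3000² = 0.1800 m while stopping
person approaches 0.0000·(0.0400+0.3000) = 0.0000 m
residual clearance needed = 0.0400+0.0000+0.0800 = 0.1200 m
S_min ≈ 0.0480+0.1800+0.0000+0.1200  ⇒  S_min = 87/250 m

S_min = 87/250 m = 0.3480 m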